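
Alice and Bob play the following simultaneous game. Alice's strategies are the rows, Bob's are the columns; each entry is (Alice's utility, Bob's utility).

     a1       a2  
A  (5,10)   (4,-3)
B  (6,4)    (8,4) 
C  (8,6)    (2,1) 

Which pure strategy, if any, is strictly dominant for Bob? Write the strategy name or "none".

a1 fails to dominate a2 at B (4=4).
a2 fails to dominate a1 at A (-3<10).
No single strategy dominates all the others.

none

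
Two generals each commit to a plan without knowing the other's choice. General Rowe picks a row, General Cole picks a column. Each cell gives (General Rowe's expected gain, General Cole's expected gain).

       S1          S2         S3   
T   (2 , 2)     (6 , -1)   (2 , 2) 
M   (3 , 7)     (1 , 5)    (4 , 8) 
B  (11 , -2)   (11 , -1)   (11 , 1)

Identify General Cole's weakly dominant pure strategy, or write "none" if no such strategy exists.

S3 vs S1: T: 2=2, M: 8>7, B: 1>-2.
S3 vs S2: T: 2>-1, M: 8>5, B: 1>-1.
S3 is at least as good as every other strategy against every opponent action, so it is weakly dominant.

S3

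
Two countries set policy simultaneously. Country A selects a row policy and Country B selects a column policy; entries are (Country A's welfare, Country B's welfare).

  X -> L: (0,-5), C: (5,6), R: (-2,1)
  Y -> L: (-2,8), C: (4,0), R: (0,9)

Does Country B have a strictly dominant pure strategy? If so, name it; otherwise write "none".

none

L fails to dominate C at X (-5<6).
C fails to dominate L at Y (0<8).
R fails to dominate C at X (1<6).
No single strategy dominates all the others.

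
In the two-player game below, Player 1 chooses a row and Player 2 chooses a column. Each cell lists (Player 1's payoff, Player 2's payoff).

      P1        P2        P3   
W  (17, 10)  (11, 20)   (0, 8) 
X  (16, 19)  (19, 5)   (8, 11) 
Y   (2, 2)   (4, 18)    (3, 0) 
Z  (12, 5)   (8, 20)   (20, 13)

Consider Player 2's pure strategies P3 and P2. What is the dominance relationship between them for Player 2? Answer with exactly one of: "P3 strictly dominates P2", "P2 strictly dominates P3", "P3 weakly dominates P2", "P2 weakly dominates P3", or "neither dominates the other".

P3's payoffs vs P2's, by Player 1's action — W: 8<20, X: 11>5, Y: 0<18, Z: 13<20.
P3 does better at X but worse at W, Y, Z; neither strategy dominates the other.

neither dominates the other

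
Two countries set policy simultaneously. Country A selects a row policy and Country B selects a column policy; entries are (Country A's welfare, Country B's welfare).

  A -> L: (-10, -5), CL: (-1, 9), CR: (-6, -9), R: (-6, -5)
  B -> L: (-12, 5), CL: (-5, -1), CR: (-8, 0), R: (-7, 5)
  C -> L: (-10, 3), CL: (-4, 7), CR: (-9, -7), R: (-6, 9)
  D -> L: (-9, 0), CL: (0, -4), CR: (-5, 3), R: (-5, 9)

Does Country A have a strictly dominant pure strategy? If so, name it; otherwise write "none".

D

D vs A: L: -9>-10, CL: 0>-1, CR: -5>-6, R: -5>-6.
D vs B: L: -9>-12, CL: 0>-5, CR: -5>-8, R: -5>-7.
D vs C: L: -9>-10, CL: 0>-4, CR: -5>-9, R: -5>-6.
D strictly beats every other strategy against every opponent action, so it is strictly dominant.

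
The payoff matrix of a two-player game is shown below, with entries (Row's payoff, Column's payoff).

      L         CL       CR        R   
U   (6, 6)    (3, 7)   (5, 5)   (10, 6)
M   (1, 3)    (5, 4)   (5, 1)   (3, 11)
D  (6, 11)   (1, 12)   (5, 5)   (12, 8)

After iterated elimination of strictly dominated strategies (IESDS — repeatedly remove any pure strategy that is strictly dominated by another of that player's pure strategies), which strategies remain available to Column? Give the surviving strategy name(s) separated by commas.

Column L is eliminated: CL beats it against every remaining row (U: 7>6, M: 4>3, D: 12>11).
For Column, CL strictly dominates CR on the remaining rows (U: 7>5, M: 4>1, D: 12>5); eliminate CR.
Among the remaining strategies, none is strictly dominated by another pure strategy of the same player, so the elimination stops.
Surviving strategies — Row: {U, M, D}; Column: {CL, R}.

CL, R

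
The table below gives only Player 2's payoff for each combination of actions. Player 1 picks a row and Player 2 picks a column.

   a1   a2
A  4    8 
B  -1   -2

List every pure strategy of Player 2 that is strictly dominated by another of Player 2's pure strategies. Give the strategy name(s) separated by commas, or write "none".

Nothing dominates a1: a2 at B (-1>-2).
a2 is not dominated — it holds its own against a1 at A (8>4).

none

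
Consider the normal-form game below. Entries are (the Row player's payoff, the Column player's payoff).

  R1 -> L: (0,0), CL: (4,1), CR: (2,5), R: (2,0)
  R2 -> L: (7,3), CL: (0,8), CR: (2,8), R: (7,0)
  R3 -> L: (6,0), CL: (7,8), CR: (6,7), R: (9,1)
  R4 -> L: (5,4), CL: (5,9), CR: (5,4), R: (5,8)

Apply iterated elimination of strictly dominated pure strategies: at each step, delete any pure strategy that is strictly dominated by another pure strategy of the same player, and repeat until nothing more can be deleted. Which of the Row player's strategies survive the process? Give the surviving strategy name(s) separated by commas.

R3

The Row player's strategy R1 is strictly dominated by R3 (L: 6>0, CL: 7>4, CR: 6>2, R: 9>2) and is removed.
The Row player's strategy R4 is strictly dominated by R3 (L: 6>5, CL: 7>5, CR: 6>5, R: 9>5) and is removed.
For the Column player, CL strictly dominates L on the remaining rows (R2: 8>3, R3: 8>0); eliminate L.
Row R2 is eliminated: R3 beats it against every remaining column (CL: 7>0, CR: 6>2, R: 9>7).
The Column player's strategy CR is strictly dominated by CL (R3: 8>7) and is removed.
For the Column player, CL strictly dominates R on the remaining rows (R3: 8>1); eliminate R.
Among the remaining strategies, none is strictly dominated by another pure strategy of the same player, so the elimination stops.
Surviving strategies — the Row player: {R3}; the Column player: {CL}.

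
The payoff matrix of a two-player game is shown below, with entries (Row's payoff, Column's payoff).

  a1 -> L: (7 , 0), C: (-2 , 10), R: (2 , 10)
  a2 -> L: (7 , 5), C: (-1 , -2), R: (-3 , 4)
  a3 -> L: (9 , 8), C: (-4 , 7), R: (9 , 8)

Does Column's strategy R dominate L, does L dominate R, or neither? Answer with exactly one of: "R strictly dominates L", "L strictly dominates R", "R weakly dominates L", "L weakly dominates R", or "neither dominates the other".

Compare R to L across every action of Row: a1: 10>0, a2: 4<5, a3: 8=8.
R does better at a1 but worse at a2; neither strategy dominates the other.

neither dominates the other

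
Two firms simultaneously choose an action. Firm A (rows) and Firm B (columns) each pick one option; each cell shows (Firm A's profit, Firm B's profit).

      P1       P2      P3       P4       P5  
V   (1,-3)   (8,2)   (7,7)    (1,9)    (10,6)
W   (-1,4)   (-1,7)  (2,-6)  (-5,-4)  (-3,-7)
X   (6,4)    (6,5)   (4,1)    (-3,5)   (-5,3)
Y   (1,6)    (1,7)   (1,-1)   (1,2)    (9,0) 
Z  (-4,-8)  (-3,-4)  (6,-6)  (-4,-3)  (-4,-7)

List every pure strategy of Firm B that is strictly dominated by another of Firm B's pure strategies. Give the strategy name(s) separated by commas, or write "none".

P1 is strictly dominated by P2 (V: 2>-3, W: 7>4, X: 5>4, Y: 7>6, Z: -4>-8).
Nothing dominates P2: P1 at V (2>-3); P3 at W (7>-6); P4 at W (7>-4); P5 at W (7>-7).
P3: dominated, since P4 does at least as well everywhere (V: 9>7, W: -4>-6, X: 5>1, Y: 2>-1, Z: -3>-6).
P4 is not dominated — it holds its own against P1 at V (9>-3); P2 at V (9>2); P3 at V (9>7); P5 at V (9>6).
P5: dominated, since P4 does at least as well everywhere (V: 9>6, W: -4>-7, X: 5>3, Y: 2>0, Z: -3>-7).

P1, P3, P5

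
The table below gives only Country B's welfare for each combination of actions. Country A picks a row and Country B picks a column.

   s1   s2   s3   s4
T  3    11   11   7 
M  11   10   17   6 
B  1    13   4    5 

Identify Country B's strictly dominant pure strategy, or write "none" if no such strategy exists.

s1 fails to dominate s2 at T (3<11).
s2 fails to dominate s1 at M (10<11).
s3 fails to dominate s2 at T (11=11).
s4 fails to dominate s1 at M (6<11).
No single strategy dominates all the others.

none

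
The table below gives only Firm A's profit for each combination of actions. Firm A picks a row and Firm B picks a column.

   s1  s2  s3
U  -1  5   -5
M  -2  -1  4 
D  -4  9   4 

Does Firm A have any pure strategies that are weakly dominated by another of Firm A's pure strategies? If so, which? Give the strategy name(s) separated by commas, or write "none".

U is not dominated — it holds its own against M at s1 (-1>-2); D at s1 (-1>-4).
M: no other strategy beats it everywhere (U at s3 (4>-5); D at s1 (-2>-4)).
D: no other strategy beats it everywhere (U at s2 (9>5); M at s2 (9>-1)).

none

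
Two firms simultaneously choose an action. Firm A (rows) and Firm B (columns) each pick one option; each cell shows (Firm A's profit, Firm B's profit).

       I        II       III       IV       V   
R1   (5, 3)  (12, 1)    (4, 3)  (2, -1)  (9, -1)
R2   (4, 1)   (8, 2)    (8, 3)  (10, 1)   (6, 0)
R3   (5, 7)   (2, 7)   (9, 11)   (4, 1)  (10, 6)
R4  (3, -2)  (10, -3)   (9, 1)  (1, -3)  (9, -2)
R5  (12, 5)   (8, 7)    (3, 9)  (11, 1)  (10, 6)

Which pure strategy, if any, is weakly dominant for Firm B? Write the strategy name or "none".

III

III vs I: R1: 3=3, R2: 3>1, R3: 11>7, R4: 1>-2, R5: 9>5.
III vs II: R1: 3>1, R2: 3>2, R3: 11>7, R4: 1>-3, R5: 9>7.
III vs IV: R1: 3>-1, R2: 3>1, R3: 11>1, R4: 1>-3, R5: 9>1.
III vs V: R1: 3>-1, R2: 3>0, R3: 11>6, R4: 1>-2, R5: 9>6.
III is at least as good as every other strategy against every opponent action, so it is weakly dominant.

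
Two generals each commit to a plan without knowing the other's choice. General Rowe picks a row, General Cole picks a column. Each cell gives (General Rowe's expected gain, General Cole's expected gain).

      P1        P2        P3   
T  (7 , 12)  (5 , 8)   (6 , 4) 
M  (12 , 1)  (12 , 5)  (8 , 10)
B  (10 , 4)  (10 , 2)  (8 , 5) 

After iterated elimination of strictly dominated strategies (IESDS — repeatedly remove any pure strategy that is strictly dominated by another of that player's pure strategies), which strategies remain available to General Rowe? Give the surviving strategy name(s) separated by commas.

M, B

For General Rowe, M strictly dominates T on the remaining columns (P1: 12>7, P2: 12>5, P3: 8>6); eliminate T.
For General Cole, P3 strictly dominates P1 on the remaining rows (M: 10>1, B: 5>4); eliminate P1.
General Cole's strategy P2 is strictly dominated by P3 (M: 10>5, B: 5>2) and is removed.
Among the remaining strategies, none is strictly dominated by another pure strategy of the same player, so the elimination stops.
Surviving strategies — General Rowe: {M, B}; General Cole: {P3}.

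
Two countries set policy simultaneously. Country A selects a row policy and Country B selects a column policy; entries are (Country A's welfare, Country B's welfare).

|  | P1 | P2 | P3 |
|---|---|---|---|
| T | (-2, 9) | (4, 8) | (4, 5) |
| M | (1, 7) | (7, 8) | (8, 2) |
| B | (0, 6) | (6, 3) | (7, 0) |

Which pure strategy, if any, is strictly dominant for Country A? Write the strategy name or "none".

M vs T: P1: 1>-2, P2: 7>4, P3: 8>4.
M vs B: P1: 1>0, P2: 7>6, P3: 8>7.
M strictly beats every other strategy against every opponent action, so it is strictly dominant.

M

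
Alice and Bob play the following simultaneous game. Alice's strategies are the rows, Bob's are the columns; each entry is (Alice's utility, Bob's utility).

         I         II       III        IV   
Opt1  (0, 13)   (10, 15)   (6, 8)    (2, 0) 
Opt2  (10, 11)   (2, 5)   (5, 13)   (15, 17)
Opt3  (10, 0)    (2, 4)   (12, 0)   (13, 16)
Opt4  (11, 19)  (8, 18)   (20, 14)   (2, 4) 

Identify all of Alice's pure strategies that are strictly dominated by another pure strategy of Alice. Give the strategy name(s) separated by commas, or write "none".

none

Opt1: no other strategy beats it everywhere (Opt2 at II (10>2); Opt3 at II (10>2); Opt4 at II (10>8)).
Opt2: no other strategy beats it everywhere (Opt1 at I (10>0); Opt3 at I (10=10); Opt4 at IV (15>2)).
Opt3 is not dominated — it holds its own against Opt1 at I (10>0); Opt2 at I (10=10); Opt4 at IV (13>2).
Opt4: no other strategy beats it everywhere (Opt1 at I (11>0); Opt2 at I (11>10); Opt3 at I (11>10)).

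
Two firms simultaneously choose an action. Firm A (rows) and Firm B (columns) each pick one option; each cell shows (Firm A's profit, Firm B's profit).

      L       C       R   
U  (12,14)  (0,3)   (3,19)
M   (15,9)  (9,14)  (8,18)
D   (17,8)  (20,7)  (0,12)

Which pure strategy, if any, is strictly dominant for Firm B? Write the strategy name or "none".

R

R vs L: U: 19>14, M: 18>9, D: 12>8.
R vs C: U: 19>3, M: 18>14, D: 12>7.
R strictly beats every other strategy against every opponent action, so it is strictly dominant.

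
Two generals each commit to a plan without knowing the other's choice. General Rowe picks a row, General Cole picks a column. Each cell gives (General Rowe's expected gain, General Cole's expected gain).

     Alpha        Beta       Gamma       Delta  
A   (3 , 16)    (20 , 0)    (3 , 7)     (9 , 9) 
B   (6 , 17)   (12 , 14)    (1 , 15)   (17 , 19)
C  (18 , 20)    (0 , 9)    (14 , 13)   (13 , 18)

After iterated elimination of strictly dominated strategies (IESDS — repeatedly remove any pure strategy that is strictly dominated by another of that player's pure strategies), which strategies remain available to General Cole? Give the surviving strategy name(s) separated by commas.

Column Beta is eliminated: Alpha beats it against every remaining row (A: 16>0, B: 17>14, C: 20>9).
General Rowe's strategy A is strictly dominated by C (Alpha: 18>3, Gamma: 14>3, Delta: 13>9) and is removed.
Column Gamma is eliminated: Alpha beats it against every remaining row (B: 17>15, C: 20>13).
Among the remaining strategies, none is strictly dominated by another pure strategy of the same player, so the elimination stops.
Surviving strategies — General Rowe: {B, C}; General Cole: {Alpha, Delta}.

Alpha, Delta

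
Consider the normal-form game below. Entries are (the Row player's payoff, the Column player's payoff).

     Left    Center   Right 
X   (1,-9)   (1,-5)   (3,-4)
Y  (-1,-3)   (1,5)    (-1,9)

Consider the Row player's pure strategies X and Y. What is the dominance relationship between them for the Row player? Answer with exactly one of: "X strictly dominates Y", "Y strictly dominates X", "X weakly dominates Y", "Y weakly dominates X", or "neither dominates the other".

X weakly dominates Y

Compare X to Y across every action of the Column player: Left: 1>-1, Center: 1=1, Right: 3>-1.
X is at least as good everywhere and strictly better somewhere (tied only at Center), so X weakly but not strictly dominates Y.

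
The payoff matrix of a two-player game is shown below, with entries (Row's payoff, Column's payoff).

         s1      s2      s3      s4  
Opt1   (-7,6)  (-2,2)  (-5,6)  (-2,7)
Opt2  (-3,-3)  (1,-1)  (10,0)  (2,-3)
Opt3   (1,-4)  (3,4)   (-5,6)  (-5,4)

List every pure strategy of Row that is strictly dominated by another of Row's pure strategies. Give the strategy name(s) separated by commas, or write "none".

Opt1: dominated, since Opt2 does at least as well everywhere (s1: -3>-7, s2: 1>-2, s3: 10>-5, s4: 2>-2).
Opt2 is not dominated — it holds its own against Opt1 at s1 (-3>-7); Opt3 at s3 (10>-5).
Nothing dominates Opt3: Opt1 at s1 (1>-7); Opt2 at s1 (1>-3).

Opt1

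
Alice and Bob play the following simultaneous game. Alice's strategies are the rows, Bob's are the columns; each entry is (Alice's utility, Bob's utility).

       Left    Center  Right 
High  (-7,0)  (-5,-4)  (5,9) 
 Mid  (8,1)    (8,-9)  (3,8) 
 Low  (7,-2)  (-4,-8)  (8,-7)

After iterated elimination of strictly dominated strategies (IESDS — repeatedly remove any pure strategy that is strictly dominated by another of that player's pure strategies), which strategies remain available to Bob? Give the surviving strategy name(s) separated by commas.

Row High is eliminated: Low beats it against every remaining column (Left: 7>-7, Center: -4>-5, Right: 8>5).
Column Center is eliminated: Left beats it against every remaining row (Mid: 1>-9, Low: -2>-8).
Among the remaining strategies, none is strictly dominated by another pure strategy of the same player, so the elimination stops.
Surviving strategies — Alice: {Mid, Low}; Bob: {Left, Right}.

Left, Right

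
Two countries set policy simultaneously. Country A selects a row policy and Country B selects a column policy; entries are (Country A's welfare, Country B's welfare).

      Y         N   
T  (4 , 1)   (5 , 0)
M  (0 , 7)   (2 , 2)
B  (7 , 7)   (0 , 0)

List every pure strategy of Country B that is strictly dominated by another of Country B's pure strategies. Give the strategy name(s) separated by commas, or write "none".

Nothing dominates Y: N at T (1>0).
Y strictly dominates N — T: 1>0, M: 7>2, B: 7>0.

N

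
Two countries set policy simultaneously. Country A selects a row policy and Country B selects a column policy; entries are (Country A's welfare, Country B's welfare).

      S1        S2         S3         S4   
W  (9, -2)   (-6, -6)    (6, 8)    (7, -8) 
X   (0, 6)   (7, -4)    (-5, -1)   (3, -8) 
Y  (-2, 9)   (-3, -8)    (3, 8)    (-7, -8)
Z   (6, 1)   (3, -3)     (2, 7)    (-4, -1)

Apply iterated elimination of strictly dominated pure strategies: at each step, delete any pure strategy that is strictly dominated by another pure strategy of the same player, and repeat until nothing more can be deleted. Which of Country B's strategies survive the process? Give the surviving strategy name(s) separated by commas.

Country B's strategy S2 is strictly dominated by S1 (W: -2>-6, X: 6>-4, Y: 9>-8, Z: 1>-3) and is removed.
For Country A, W strictly dominates X on the remaining columns (S1: 9>0, S3: 6>-5, S4: 7>3); eliminate X.
Row Y is eliminated: W beats it against every remaining column (S1: 9>-2, S3: 6>3, S4: 7>-7).
Row Z is eliminated: W beats it against every remaining column (S1: 9>6, S3: 6>2, S4: 7>-4).
Country B's strategy S1 is strictly dominated by S3 (W: 8>-2) and is removed.
Country B's strategy S4 is strictly dominated by S3 (W: 8>-8) and is removed.
Among the remaining strategies, none is strictly dominated by another pure strategy of the same player, so the elimination stops.
Surviving strategies — Country A: {W}; Country B: {S3}.

S3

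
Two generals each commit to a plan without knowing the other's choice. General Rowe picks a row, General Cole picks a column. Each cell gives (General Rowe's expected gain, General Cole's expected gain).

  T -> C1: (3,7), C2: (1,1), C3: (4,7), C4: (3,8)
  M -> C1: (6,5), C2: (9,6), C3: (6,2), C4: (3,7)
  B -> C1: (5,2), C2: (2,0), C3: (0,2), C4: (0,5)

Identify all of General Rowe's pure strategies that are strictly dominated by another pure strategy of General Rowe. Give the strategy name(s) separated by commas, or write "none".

B

Nothing dominates T: M at C4 (3=3); B at C3 (4>0).
M is not dominated — it holds its own against T at C1 (6>3); B at C1 (6>5).
B: dominated, since M does at least as well everywhere (C1: 6>5, C2: 9>2, C3: 6>0, C4: 3>0).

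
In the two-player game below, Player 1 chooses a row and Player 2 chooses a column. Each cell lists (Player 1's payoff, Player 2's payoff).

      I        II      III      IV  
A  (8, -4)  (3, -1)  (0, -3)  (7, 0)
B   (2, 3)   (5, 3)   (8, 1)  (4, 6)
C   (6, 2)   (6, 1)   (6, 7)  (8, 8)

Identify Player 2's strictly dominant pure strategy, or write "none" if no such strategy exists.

IV

IV vs I: A: 0>-4, B: 6>3, C: 8>2.
IV vs II: A: 0>-1, B: 6>3, C: 8>1.
IV vs III: A: 0>-3, B: 6>1, C: 8>7.
IV strictly beats every other strategy against every opponent action, so it is strictly dominant.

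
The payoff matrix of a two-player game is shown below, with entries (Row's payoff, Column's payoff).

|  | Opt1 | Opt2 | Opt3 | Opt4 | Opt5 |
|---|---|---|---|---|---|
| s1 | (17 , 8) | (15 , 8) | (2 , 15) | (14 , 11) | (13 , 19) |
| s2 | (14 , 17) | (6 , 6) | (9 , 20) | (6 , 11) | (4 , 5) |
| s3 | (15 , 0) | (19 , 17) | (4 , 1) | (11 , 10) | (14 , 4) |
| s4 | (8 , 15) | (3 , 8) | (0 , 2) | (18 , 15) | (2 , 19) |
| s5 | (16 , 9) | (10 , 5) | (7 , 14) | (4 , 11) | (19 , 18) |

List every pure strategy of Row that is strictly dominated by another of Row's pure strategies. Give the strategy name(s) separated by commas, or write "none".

none

s1: no other strategy beats it everywhere (s2 at Opt1 (17>14); s3 at Opt1 (17>15); s4 at Opt1 (17>8); s5 at Opt1 (17>16)).
s2 is not dominated — it holds its own against s1 at Opt3 (9>2); s3 at Opt3 (9>4); s4 at Opt1 (14>8); s5 at Opt3 (9>7).
s3: no other strategy beats it everywhere (s1 at Opt2 (19>15); s2 at Opt1 (15>14); s4 at Opt1 (15>8); s5 at Opt2 (19>10)).
s4 is not dominated — it holds its own against s1 at Opt4 (18>14); s2 at Opt4 (18>6); s3 at Opt4 (18>11); s5 at Opt4 (18>4).
Nothing dominates s5: s1 at Opt3 (7>2); s2 at Opt1 (16>14); s3 at Opt1 (16>15); s4 at Opt1 (16>8).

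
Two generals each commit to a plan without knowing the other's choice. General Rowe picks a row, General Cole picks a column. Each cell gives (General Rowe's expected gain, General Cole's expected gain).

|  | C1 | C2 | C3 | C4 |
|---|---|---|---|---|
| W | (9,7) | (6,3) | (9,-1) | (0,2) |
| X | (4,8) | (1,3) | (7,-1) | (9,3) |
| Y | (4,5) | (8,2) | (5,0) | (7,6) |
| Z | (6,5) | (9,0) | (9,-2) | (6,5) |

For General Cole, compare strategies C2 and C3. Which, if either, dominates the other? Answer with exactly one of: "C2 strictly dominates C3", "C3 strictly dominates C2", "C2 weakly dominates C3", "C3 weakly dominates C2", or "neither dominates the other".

Compare C2 to C3 across each choice by General Rowe: W: 3>-1, X: 3>-1, Y: 2>0, Z: 0>-2.
Every comparison favours C2, so C2 strictly dominates C3.

C2 strictly dominates C3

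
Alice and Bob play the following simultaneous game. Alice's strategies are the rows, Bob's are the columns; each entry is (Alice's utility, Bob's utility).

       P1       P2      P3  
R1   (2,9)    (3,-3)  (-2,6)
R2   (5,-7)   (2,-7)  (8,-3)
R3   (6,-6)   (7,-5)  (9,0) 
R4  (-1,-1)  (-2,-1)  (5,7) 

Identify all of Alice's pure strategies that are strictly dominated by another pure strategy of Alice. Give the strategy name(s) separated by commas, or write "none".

R1, R2, R4

R3 strictly dominates R1 — P1: 6>2, P2: 7>3, P3: 9>-2.
R2 is strictly dominated by R3 (P1: 6>5, P2: 7>2, P3: 9>8).
Nothing dominates R3: R1 at P1 (6>2); R2 at P1 (6>5); R4 at P1 (6>-1).
R2 strictly dominates R4 — P1: 5>-1, P2: 2>-2, P3: 8>5.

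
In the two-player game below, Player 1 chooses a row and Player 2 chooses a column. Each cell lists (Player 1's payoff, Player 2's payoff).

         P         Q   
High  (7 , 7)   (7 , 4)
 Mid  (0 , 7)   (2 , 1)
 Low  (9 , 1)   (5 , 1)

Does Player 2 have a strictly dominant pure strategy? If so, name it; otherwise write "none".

none

P fails to dominate Q at Low (1=1).
Q fails to dominate P at High (4<7).
No single strategy dominates all the others.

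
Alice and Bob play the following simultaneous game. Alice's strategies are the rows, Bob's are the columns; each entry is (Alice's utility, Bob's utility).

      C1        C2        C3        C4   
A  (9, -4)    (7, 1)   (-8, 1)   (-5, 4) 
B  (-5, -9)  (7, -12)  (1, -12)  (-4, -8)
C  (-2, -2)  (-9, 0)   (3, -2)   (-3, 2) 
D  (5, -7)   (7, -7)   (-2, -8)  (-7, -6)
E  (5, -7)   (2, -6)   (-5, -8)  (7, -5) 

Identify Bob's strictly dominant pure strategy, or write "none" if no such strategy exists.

C4 vs C1: A: 4>-4, B: -8>-9, C: 2>-2, D: -6>-7, E: -5>-7.
C4 vs C2: A: 4>1, B: -8>-12, C: 2>0, D: -6>-7, E: -5>-6.
C4 vs C3: A: 4>1, B: -8>-12, C: 2>-2, D: -6>-8, E: -5>-8.
C4 strictly beats every other strategy against every opponent action, so it is strictly dominant.

C4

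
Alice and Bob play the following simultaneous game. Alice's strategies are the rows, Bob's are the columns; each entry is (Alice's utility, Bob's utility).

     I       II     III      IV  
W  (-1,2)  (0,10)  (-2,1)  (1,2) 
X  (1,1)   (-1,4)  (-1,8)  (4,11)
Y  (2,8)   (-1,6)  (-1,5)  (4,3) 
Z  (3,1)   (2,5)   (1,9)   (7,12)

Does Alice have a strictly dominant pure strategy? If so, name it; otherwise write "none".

Z

Z vs W: I: 3>-1, II: 2>0, III: 1>-2, IV: 7>1.
Z vs X: I: 3>1, II: 2>-1, III: 1>-1, IV: 7>4.
Z vs Y: I: 3>2, II: 2>-1, III: 1>-1, IV: 7>4.
Z strictly beats every other strategy against every opponent action, so it is strictly dominant.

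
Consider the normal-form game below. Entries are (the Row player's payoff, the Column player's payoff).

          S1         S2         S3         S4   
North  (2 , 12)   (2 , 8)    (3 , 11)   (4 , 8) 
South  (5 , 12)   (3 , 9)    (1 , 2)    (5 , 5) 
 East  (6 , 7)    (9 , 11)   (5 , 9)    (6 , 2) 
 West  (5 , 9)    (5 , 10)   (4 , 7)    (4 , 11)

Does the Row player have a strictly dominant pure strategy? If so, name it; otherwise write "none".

East

East vs North: S1: 6>2, S2: 9>2, S3: 5>3, S4: 6>4.
East vs South: S1: 6>5, S2: 9>3, S3: 5>1, S4: 6>5.
East vs West: S1: 6>5, S2: 9>5, S3: 5>4, S4: 6>4.
East strictly beats every other strategy against every opponent action, so it is strictly dominant.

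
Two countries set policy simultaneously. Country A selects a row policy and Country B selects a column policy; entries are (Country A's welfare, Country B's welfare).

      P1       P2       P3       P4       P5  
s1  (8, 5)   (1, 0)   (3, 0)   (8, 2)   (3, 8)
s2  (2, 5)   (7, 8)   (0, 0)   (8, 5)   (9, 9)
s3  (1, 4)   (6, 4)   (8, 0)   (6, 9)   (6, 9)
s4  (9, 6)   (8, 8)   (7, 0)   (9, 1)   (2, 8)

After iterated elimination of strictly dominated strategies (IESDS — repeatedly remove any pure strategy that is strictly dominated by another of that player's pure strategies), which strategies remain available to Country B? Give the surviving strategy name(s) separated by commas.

Column P1 is eliminated: P5 beats it against every remaining row (s1: 8>5, s2: 9>5, s3: 9>4, s4: 8>6).
Country B's strategy P3 is strictly dominated by P4 (s1: 2>0, s2: 5>0, s3: 9>0, s4: 1>0) and is removed.
For Country A, s2 strictly dominates s3 on the remaining columns (P2: 7>6, P4: 8>6, P5: 9>6); eliminate s3.
Country B's strategy P4 is strictly dominated by P5 (s1: 8>2, s2: 9>5, s4: 8>1) and is removed.
For Country A, s2 strictly dominates s1 on the remaining columns (P2: 7>1, P5: 9>3); eliminate s1.
Among the remaining strategies, none is strictly dominated by another pure strategy of the same player, so the elimination stops.
Surviving strategies — Country A: {s2, s4}; Country B: {P2, P5}.

P2, P5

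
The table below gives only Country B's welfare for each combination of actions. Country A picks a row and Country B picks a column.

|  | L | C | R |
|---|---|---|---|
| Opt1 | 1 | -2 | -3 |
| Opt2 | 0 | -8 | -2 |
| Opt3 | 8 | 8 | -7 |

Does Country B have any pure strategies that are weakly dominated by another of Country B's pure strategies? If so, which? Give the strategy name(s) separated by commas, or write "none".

C, R

L: no other strategy beats it everywhere (C at Opt1 (1>-2); R at Opt1 (1>-3)).
L weakly dominates C — Opt1: 1>-2, Opt2: 0>-8, Opt3: 8=8.
R: dominated, since L does at least as well everywhere (Opt1: 1>-3, Opt2: 0>-2, Opt3: 8>-7).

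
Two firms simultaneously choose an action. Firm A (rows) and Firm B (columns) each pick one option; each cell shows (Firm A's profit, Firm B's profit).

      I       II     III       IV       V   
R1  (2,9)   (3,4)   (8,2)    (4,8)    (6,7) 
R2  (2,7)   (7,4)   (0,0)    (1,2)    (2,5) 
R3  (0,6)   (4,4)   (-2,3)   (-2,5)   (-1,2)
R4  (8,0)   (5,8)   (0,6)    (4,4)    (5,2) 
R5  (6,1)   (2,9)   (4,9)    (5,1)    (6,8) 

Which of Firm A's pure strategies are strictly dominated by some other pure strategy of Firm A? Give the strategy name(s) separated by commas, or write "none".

R3

R1 is not dominated — it holds its own against R2 at I (2=2); R3 at I (2>0); R4 at III (8>0); R5 at II (3>2).
R2 is not dominated — it holds its own against R1 at I (2=2); R3 at I (2>0); R4 at II (7>5); R5 at II (7>2).
R2 strictly dominates R3 — I: 2>0, II: 7>4, III: 0>-2, IV: 1>-2, V: 2>-1.
Nothing dominates R4: R1 at I (8>2); R2 at I (8>2); R3 at I (8>0); R5 at I (8>6).
Nothing dominates R5: R1 at I (6>2); R2 at I (6>2); R3 at I (6>0); R4 at III (4>0).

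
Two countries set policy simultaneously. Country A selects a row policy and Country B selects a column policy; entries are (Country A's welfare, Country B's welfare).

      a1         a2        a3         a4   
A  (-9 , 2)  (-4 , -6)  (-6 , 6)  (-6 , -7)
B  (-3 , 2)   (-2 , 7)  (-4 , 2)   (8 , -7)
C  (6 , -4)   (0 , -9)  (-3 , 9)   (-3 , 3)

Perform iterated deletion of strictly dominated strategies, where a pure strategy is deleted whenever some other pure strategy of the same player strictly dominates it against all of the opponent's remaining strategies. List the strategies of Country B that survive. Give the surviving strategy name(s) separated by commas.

a3

Row A is eliminated: B beats it against every remaining column (a1: -3>-9, a2: -2>-4, a3: -4>-6, a4: 8>-6).
For Country B, a3 strictly dominates a4 on the remaining rows (B: 2>-7, C: 9>3); eliminate a4.
Country A's strategy B is strictly dominated by C (a1: 6>-3, a2: 0>-2, a3: -3>-4) and is removed.
For Country B, a3 strictly dominates a1 on the remaining rows (C: 9>-4); eliminate a1.
Country B's strategy a2 is strictly dominated by a3 (C: 9>-9) and is removed.
Among the remaining strategies, none is strictly dominated by another pure strategy of the same player, so the elimination stops.
Surviving strategies — Country A: {C}; Country B: {a3}.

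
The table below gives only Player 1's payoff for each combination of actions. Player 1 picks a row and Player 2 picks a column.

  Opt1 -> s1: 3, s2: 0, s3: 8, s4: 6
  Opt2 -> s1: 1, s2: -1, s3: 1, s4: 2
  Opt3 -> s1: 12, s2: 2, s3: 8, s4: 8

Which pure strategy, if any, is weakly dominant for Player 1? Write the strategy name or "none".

Opt3

Opt3 vs Opt1: s1: 12>3, s2: 2>0, s3: 8=8, s4: 8>6.
Opt3 vs Opt2: s1: 12>1, s2: 2>-1, s3: 8>1, s4: 8>2.
Opt3 is at least as good as every other strategy against every opponent action, so it is weakly dominant.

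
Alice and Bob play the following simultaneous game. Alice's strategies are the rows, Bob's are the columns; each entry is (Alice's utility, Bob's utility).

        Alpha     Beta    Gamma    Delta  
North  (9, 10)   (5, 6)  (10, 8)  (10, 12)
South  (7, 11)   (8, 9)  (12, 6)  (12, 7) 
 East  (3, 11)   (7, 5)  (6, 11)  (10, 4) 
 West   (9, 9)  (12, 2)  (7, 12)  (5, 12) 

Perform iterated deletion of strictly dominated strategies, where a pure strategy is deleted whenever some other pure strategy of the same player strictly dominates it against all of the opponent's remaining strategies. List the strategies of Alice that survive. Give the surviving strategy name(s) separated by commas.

Row East is eliminated: South beats it against every remaining column (Alpha: 7>3, Beta: 8>7, Gamma: 12>6, Delta: 12>10).
For Bob, Alpha strictly dominates Beta on the remaining rows (North: 10>6, South: 11>9, West: 9>2); eliminate Beta.
Among the remaining strategies, none is strictly dominated by another pure strategy of the same player, so the elimination stops.
Surviving strategies — Alice: {North, South, West}; Bob: {Alpha, Gamma, Delta}.

North, South, West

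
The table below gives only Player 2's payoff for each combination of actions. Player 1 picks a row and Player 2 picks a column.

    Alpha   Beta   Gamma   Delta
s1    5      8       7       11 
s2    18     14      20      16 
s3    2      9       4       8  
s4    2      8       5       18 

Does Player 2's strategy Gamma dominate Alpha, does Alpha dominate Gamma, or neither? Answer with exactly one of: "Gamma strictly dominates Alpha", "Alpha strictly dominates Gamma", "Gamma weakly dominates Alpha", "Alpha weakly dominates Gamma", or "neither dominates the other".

Gamma strictly dominates Alpha

Gamma's payoffs vs Alpha's, by Player 1's action — s1: 7>5, s2: 20>18, s3: 4>2, s4: 5>2.
Gamma gives a strictly higher payoff against every action of Player 1, so Gamma strictly dominates Alpha.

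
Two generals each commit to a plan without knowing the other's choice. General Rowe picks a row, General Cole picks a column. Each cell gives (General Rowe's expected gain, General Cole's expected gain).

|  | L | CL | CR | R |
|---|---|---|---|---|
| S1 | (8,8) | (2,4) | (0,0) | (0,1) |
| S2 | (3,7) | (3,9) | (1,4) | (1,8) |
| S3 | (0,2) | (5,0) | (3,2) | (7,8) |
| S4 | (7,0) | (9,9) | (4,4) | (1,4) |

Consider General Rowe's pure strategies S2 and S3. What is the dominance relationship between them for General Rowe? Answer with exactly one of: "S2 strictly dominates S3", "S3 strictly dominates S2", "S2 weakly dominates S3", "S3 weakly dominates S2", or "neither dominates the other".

neither dominates the other

Compare S2 to S3 across each choice by General Cole: L: 3>0, CL: 3<5, CR: 1<3, R: 1<7.
S2 does better at L but worse at CL, CR, R; neither strategy dominates the other.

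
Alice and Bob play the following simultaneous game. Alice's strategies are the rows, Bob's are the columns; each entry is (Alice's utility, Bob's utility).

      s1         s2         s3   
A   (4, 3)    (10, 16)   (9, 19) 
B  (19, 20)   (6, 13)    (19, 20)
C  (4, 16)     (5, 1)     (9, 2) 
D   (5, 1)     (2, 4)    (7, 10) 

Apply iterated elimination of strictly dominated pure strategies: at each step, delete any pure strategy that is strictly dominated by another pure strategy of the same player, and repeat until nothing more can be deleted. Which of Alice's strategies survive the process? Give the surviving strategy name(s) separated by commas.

B

Row C is eliminated: B beats it against every remaining column (s1: 19>4, s2: 6>5, s3: 19>9).
For Alice, B strictly dominates D on the remaining columns (s1: 19>5, s2: 6>2, s3: 19>7); eliminate D.
Bob's strategy s2 is strictly dominated by s3 (A: 19>16, B: 20>13) and is removed.
For Alice, B strictly dominates A on the remaining columns (s1: 19>4, s3: 19>9); eliminate A.
Among the remaining strategies, none is strictly dominated by another pure strategy of the same player, so the elimination stops.
Surviving strategies — Alice: {B}; Bob: {s1, s3}.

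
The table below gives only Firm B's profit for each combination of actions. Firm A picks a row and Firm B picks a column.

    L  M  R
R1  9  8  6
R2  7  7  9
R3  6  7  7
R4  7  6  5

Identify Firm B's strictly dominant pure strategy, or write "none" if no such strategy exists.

none

L fails to dominate M at R2 (7=7).
M fails to dominate L at R1 (8<9).
R fails to dominate L at R1 (6<9).
No single strategy dominates all the others.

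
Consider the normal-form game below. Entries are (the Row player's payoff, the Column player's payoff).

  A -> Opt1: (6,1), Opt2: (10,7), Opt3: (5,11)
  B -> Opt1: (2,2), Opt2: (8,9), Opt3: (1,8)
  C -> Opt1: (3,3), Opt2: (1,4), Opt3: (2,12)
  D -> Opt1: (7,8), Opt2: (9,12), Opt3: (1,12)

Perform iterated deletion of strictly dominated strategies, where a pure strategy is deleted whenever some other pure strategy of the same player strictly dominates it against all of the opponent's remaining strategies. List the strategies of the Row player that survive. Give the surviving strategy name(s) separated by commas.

A

Row B is eliminated: A beats it against every remaining column (Opt1: 6>2, Opt2: 10>8, Opt3: 5>1).
The Row player's strategy C is strictly dominated by A (Opt1: 6>3, Opt2: 10>1, Opt3: 5>2) and is removed.
Column Opt1 is eliminated: Opt2 beats it against every remaining row (A: 7>1, D: 12>8).
For the Row player, A strictly dominates D on the remaining columns (Opt2: 10>9, Opt3: 5>1); eliminate D.
Column Opt2 is eliminated: Opt3 beats it against every remaining row (A: 11>7).
Among the remaining strategies, none is strictly dominated by another pure strategy of the same player, so the elimination stops.
Surviving strategies — the Row player: {A}; the Column player: {Opt3}.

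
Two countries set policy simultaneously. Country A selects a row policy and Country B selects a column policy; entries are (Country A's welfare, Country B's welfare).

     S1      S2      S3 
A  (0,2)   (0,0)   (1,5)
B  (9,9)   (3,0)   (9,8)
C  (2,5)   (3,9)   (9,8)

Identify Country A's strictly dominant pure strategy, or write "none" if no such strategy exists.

A fails to dominate B at S1 (0<9).
B fails to dominate C at S2 (3=3).
C fails to dominate B at S1 (2<9).
No single strategy dominates all the others.

none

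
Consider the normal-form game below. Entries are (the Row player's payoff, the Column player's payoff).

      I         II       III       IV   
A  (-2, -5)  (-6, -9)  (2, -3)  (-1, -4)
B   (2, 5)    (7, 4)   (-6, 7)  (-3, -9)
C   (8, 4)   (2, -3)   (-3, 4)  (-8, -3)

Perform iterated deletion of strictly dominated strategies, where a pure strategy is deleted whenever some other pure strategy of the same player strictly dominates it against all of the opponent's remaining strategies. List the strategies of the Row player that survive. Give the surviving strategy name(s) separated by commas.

A, C

For the Column player, I strictly dominates II on the remaining rows (A: -5>-9, B: 5>4, C: 4>-3); eliminate II.
The Column player's strategy IV is strictly dominated by III (A: -3>-4, B: 7>-9, C: 4>-3) and is removed.
Row B is eliminated: C beats it against every remaining column (I: 8>2, III: -3>-6).
Among the remaining strategies, none is strictly dominated by another pure strategy of the same player, so the elimination stops.
Surviving strategies — the Row player: {A, C}; the Column player: {I, III}.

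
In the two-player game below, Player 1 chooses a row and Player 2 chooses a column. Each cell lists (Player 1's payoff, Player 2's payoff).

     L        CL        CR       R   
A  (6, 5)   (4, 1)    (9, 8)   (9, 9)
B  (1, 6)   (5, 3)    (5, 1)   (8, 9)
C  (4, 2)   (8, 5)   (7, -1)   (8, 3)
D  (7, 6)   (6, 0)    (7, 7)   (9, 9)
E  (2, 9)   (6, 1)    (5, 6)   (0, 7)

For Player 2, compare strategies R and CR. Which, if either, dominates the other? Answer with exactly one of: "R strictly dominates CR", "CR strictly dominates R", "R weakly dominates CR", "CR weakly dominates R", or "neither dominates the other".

Compare R to CR across every action of Player 1: A: 9>8, B: 9>1, C: 3>-1, D: 9>7, E: 7>6.
R gives a strictly higher payoff against every action of Player 1, so R strictly dominates CR.

R strictly dominates CR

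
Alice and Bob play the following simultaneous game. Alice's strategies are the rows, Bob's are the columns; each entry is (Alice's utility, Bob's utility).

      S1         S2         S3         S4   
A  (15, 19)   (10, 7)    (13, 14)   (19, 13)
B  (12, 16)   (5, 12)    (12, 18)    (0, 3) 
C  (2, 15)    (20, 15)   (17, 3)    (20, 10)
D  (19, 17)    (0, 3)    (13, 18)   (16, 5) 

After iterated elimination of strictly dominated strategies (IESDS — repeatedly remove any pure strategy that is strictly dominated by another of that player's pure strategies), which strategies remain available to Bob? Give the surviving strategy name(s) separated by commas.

Alice's strategy B is strictly dominated by A (S1: 15>12, S2: 10>5, S3: 13>12, S4: 19>0) and is removed.
Bob's strategy S4 is strictly dominated by S1 (A: 19>13, C: 15>10, D: 17>5) and is removed.
Among the remaining strategies, none is strictly dominated by another pure strategy of the same player, so the elimination stops.
Surviving strategies — Alice: {A, C, D}; Bob: {S1, S2, S3}.

S1, S2, S3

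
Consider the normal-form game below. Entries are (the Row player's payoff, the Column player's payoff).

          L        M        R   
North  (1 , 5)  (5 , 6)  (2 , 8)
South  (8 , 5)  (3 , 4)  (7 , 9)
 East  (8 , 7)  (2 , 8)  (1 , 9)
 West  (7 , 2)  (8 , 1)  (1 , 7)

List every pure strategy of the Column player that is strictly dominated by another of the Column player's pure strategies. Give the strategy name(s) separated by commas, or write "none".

L is strictly dominated by R (North: 8>5, South: 9>5, East: 9>7, West: 7>2).
M is strictly dominated by R (North: 8>6, South: 9>4, East: 9>8, West: 7>1).
R: no other strategy beats it everywhere (L at North (8>5); M at North (8>6)).

L, M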